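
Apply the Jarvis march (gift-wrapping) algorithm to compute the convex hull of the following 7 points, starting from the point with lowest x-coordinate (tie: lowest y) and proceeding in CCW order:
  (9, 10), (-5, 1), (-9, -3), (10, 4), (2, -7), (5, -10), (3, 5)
Hull (CCW) = [(-9, -3), (5, -10), (10, 4), (9, 10), (-5, 1)]

Jarvis march: at each step, from the current hull vertex p, select the next vertex q as the point such that every other point lies strictly to the left of (or on) the directed line p → q. (Equivalently: for every other point r, the cross product (q − p) × (r − p) ≥ 0.)
Starting point (lowest x, tie lowest y): (-9, -3). Wrap until returning to start. Resulting hull: (-9, -3), (5, -10), (10, 4), (9, 10), (-5, 1).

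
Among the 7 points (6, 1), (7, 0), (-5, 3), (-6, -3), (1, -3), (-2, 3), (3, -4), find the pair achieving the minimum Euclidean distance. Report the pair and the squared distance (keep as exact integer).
Pair = ((6, 1), (7, 0)); squared distance = 2

Compute all C(7, 2) = 21 pairwise squared distances (x_i − x_j)² + (y_i − y_j)². The minimum is 2, attained by the pair ((6, 1), (7, 0)).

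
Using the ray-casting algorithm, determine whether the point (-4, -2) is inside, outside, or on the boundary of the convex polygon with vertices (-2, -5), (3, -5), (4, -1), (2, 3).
The point (-4, -2) lies strictly outside the polygon

Cast a horizontal ray to the right from the query point and count how many polygon edges it crosses (each edge strictly once or zero times, handled with the usual half-open convention). 
Parity of crossings → even ⇒ outside.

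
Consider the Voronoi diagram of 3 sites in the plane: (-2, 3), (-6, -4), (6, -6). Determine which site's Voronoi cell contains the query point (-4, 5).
Nearest site = (-2, 3)

The Voronoi cell of site s contains exactly those query points closer to s than to any other site. Compute squared distances from q = (-4, 5) to each site:
  (-2 − -4)² + (3 − 5)² = 8
  (-6 − -4)² + (-4 − 5)² = 85
  (6 − -4)² + (-6 − 5)² = 221
Minimum is attained by (-2, 3), so q lies in its Voronoi cell.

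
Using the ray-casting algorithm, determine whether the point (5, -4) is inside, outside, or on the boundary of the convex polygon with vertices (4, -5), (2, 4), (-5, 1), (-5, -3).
The point (5, -4) lies strictly outside the polygon

Cast a horizontal ray to the right from the query point and count how many polygon edges it crosses (each edge strictly once or zero times, handled with the usual half-open convention). 
Parity of crossings → even ⇒ outside.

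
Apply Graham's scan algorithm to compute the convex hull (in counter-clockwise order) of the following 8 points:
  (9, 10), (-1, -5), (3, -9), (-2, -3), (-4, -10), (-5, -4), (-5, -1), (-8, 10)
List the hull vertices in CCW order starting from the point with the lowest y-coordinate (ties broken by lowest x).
Hull (CCW) = [(-4, -10), (3, -9), (9, 10), (-8, 10)]

Graham scan procedure:
  1. Find the pivot p₀ = point with lowest y (tie → lowest x): (-4, -10).
  2. Sort the remaining points by polar angle around p₀.
  3. Walk through sorted points, maintaining a stack; pop the top while the last three entries make a non-left turn (cross product ≤ 0).
  4. Final stack is the convex hull in CCW order: (-4, -10), (3, -9), (9, 10), (-8, 10).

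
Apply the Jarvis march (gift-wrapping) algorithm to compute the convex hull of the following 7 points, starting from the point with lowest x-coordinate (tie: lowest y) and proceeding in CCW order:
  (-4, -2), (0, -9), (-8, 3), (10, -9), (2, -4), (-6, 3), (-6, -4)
Hull (CCW) = [(-8, 3), (-6, -4), (0, -9), (10, -9), (-6, 3)]

Jarvis march: at each step, from the current hull vertex p, select the next vertex q as the point such that every other point lies strictly to the left of (or on) the directed line p → q. (Equivalently: for every other point r, the cross product (q − p) × (r − p) ≥ 0.)
Starting point (lowest x, tie lowest y): (-8, 3). Wrap until returning to start. Resulting hull: (-8, 3), (-6, -4), (0, -9), (10, -9), (-6, 3).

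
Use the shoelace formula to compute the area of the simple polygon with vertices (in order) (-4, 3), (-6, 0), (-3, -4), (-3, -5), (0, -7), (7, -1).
Area = 66

Shoelace formula: Area = (1/2) |Σ_i (x_i · y_{i+1} − x_{i+1} · y_i)| (indices mod n). Compute each cross term:
  (-4)(0) − (-6)(3) = 18
  (-6)(-4) − (-3)(0) = 24
  (-3)(-5) − (-3)(-4) = 3
  (-3)(-7) − (0)(-5) = 21
  (0)(-1) − (7)(-7) = 49
  (7)(3) − (-4)(-1) = 17
Sum = 132, so (signed) Area = 132/2 = 66, |Area| = 66.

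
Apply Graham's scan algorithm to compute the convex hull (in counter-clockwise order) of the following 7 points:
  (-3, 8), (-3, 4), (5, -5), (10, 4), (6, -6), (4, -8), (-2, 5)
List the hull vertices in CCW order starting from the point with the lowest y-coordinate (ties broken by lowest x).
Hull (CCW) = [(4, -8), (6, -6), (10, 4), (-3, 8), (-3, 4)]

Graham scan procedure:
  1. Find the pivot p₀ = point with lowest y (tie → lowest x): (4, -8).
  2. Sort the remaining points by polar angle around p₀.
  3. Walk through sorted points, maintaining a stack; pop the top while the last three entries make a non-left turn (cross product ≤ 0).
  4. Final stack is the convex hull in CCW order: (4, -8), (6, -6), (10, 4), (-3, 8), (-3, 4).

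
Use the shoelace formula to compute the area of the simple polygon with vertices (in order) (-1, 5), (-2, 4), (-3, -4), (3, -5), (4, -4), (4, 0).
Area = 97/2

Shoelace formula: Area = (1/2) |Σ_i (x_i · y_{i+1} − x_{i+1} · y_i)| (indices mod n). Compute each cross term:
  (-1)(4) − (-2)(5) = 6
  (-2)(-4) − (-3)(4) = 20
  (-3)(-5) − (3)(-4) = 27
  (3)(-4) − (4)(-5) = 8
  (4)(0) − (4)(-4) = 16
  (4)(5) − (-1)(0) = 20
Sum = 97, so (signed) Area = 97/2 = 97/2, |Area| = 97/2.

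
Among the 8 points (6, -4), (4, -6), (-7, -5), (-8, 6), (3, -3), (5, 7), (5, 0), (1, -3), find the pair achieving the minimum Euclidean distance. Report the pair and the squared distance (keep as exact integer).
Pair = ((3, -3), (1, -3)); squared distance = 4

Compute all C(8, 2) = 28 pairwise squared distances (x_i − x_j)² + (y_i − y_j)². The minimum is 4, attained by the pair ((3, -3), (1, -3)).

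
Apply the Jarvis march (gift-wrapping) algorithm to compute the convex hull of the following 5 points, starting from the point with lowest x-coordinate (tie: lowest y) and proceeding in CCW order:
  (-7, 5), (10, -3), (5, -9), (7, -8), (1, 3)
Hull (CCW) = [(-7, 5), (5, -9), (7, -8), (10, -3), (1, 3)]

Jarvis march: at each step, from the current hull vertex p, select the next vertex q as the point such that every other point lies strictly to the left of (or on) the directed line p → q. (Equivalently: for every other point r, the cross product (q − p) × (r − p) ≥ 0.)
Starting point (lowest x, tie lowest y): (-7, 5). Wrap until returning to start. Resulting hull: (-7, 5), (5, -9), (7, -8), (10, -3), (1, 3).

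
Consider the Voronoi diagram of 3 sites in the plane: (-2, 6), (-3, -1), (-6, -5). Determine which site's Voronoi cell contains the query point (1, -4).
Nearest site = (-3, -1)

The Voronoi cell of site s contains exactly those query points closer to s than to any other site. Compute squared distances from q = (1, -4) to each site:
  (-3 − 1)² + (-1 − -4)² = 25
  (-6 − 1)² + (-5 − -4)² = 50
  (-2 − 1)² + (6 − -4)² = 109
Minimum is attained by (-3, -1), so q lies in its Voronoi cell.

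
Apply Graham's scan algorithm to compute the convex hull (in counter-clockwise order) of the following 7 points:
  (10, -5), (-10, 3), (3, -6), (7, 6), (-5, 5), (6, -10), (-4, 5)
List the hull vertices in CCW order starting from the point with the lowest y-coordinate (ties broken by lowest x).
Hull (CCW) = [(6, -10), (10, -5), (7, 6), (-5, 5), (-10, 3)]

Graham scan procedure:
  1. Find the pivot p₀ = point with lowest y (tie → lowest x): (6, -10).
  2. Sort the remaining points by polar angle around p₀.
  3. Walk through sorted points, maintaining a stack; pop the top while the last three entries make a non-left turn (cross product ≤ 0).
  4. Final stack is the convex hull in CCW order: (6, -10), (10, -5), (7, 6), (-5, 5), (-10, 3).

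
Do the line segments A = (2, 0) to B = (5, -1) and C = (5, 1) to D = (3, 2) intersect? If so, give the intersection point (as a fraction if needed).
No (intersection of containing lines falls outside at least one segment)

Parametrize and solve: t = 5, s = -6. At least one of these is outside [0, 1], so the segments do not intersect.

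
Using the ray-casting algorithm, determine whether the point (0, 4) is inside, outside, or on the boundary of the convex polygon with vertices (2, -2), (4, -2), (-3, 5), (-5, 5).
The point (0, 4) lies strictly outside the polygon

Cast a horizontal ray to the right from the query point and count how many polygon edges it crosses (each edge strictly once or zero times, handled with the usual half-open convention). 
Parity of crossings → even ⇒ outside.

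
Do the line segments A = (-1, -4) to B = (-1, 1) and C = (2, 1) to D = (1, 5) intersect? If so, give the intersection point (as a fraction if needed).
No (intersection of containing lines falls outside at least one segment)

Parametrize and solve: t = 17/5, s = 3. At least one of these is outside [0, 1], so the segments do not intersect.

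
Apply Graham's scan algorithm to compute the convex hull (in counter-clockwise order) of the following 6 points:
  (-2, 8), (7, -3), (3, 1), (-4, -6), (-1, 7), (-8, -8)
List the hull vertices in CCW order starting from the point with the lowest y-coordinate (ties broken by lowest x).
Hull (CCW) = [(-8, -8), (7, -3), (-1, 7), (-2, 8)]

Graham scan procedure:
  1. Find the pivot p₀ = point with lowest y (tie → lowest x): (-8, -8).
  2. Sort the remaining points by polar angle around p₀.
  3. Walk through sorted points, maintaining a stack; pop the top while the last three entries make a non-left turn (cross product ≤ 0).
  4. Final stack is the convex hull in CCW order: (-8, -8), (7, -3), (-1, 7), (-2, 8).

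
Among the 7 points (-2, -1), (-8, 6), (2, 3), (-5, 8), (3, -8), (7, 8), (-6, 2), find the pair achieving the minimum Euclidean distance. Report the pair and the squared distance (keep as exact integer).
Pair = ((-8, 6), (-5, 8)); squared distance = 13

Compute all C(7, 2) = 21 pairwise squared distances (x_i − x_j)² + (y_i − y_j)². The minimum is 13, attained by the pair ((-8, 6), (-5, 8)).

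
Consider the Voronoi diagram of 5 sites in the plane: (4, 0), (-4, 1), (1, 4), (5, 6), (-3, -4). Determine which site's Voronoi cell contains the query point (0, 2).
Nearest site = (1, 4)

The Voronoi cell of site s contains exactly those query points closer to s than to any other site. Compute squared distances from q = (0, 2) to each site:
  (1 − 0)² + (4 − 2)² = 5
  (-4 − 0)² + (1 − 2)² = 17
  (4 − 0)² + (0 − 2)² = 20
  (5 − 0)² + (6 − 2)² = 41
  (-3 − 0)² + (-4 − 2)² = 45
Minimum is attained by (1, 4), so q lies in its Voronoi cell.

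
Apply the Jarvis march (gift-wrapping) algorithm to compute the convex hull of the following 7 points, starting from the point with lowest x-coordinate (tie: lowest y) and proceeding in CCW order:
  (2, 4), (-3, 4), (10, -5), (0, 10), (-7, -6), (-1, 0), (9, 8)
Hull (CCW) = [(-7, -6), (10, -5), (9, 8), (0, 10), (-3, 4)]

Jarvis march: at each step, from the current hull vertex p, select the next vertex q as the point such that every other point lies strictly to the left of (or on) the directed line p → q. (Equivalently: for every other point r, the cross product (q − p) × (r − p) ≥ 0.)
Starting point (lowest x, tie lowest y): (-7, -6). Wrap until returning to start. Resulting hull: (-7, -6), (10, -5), (9, 8), (0, 10), (-3, 4).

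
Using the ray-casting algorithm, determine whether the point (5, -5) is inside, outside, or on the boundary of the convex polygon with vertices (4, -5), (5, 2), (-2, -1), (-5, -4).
The point (5, -5) lies strictly outside the polygon

Cast a horizontal ray to the right from the query point and count how many polygon edges it crosses (each edge strictly once or zero times, handled with the usual half-open convention). 
Parity of crossings → even ⇒ outside.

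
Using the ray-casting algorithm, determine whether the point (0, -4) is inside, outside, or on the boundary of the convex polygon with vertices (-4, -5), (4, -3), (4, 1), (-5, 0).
The point (0, -4) lies on the polygon boundary

Boundary check: the query satisfies the collinearity and bounding-box conditions for some polygon edge, so it lies exactly on the boundary.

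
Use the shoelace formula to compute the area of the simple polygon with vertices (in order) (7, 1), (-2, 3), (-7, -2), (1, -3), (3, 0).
Area = 83/2

Shoelace formula: Area = (1/2) |Σ_i (x_i · y_{i+1} − x_{i+1} · y_i)| (indices mod n). Compute each cross term:
  (7)(3) − (-2)(1) = 23
  (-2)(-2) − (-7)(3) = 25
  (-7)(-3) − (1)(-2) = 23
  (1)(0) − (3)(-3) = 9
  (3)(1) − (7)(0) = 3
Sum = 83, so (signed) Area = 83/2 = 83/2, |Area| = 83/2.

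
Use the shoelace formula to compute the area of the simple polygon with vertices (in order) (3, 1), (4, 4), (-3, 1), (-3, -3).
Area = 21

Shoelace formula: Area = (1/2) |Σ_i (x_i · y_{i+1} − x_{i+1} · y_i)| (indices mod n). Compute each cross term:
  (3)(4) − (4)(1) = 8
  (4)(1) − (-3)(4) = 16
  (-3)(-3) − (-3)(1) = 12
  (-3)(1) − (3)(-3) = 6
Sum = 42, so (signed) Area = 42/2 = 21, |Area| = 21.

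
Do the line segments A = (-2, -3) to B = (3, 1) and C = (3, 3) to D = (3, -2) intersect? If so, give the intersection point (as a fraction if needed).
Yes; intersection at (3, 1) (t = 1 on AB, s = 2/5 on CD)

Parametrize AB as A + t(B − A) = (-2 + 5 t, -3 + 4 t) and CD as C + s(D − C) = (3 + 0 s, 3 + -5 s). Solve the linear system for (t, s). Determinant = 25 ≠ 0, so a unique intersection of the containing lines exists. Solution: t = 1, s = 2/5 — both in [0, 1], so the segments cross. Intersection point: (3, 1).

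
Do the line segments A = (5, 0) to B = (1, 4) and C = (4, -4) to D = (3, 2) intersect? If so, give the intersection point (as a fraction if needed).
Yes; intersection at (3, 2) (t = 1/2 on AB, s = 1 on CD)

Parametrize AB as A + t(B − A) = (5 + -4 t, 0 + 4 t) and CD as C + s(D − C) = (4 + -1 s, -4 + 6 s). Solve the linear system for (t, s). Determinant = 20 ≠ 0, so a unique intersection of the containing lines exists. Solution: t = 1/2, s = 1 — both in [0, 1], so the segments cross. Intersection point: (3, 2).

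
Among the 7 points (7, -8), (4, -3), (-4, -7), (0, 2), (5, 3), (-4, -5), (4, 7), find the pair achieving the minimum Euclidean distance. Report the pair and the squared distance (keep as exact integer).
Pair = ((-4, -7), (-4, -5)); squared distance = 4

Compute all C(7, 2) = 21 pairwise squared distances (x_i − x_j)² + (y_i − y_j)². The minimum is 4, attained by the pair ((-4, -7), (-4, -5)).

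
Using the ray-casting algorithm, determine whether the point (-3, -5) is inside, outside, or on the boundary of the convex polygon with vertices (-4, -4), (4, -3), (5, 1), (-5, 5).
The point (-3, -5) lies strictly outside the polygon

Cast a horizontal ray to the right from the query point and count how many polygon edges it crosses (each edge strictly once or zero times, handled with the usual half-open convention). 
Parity of crossings → even ⇒ outside.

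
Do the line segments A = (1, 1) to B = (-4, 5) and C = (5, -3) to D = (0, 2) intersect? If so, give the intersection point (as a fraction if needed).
Yes; intersection at (1, 1) (t = 0 on AB, s = 4/5 on CD)

Parametrize AB as A + t(B − A) = (1 + -5 t, 1 + 4 t) and CD as C + s(D − C) = (5 + -5 s, -3 + 5 s). Solve the linear system for (t, s). Determinant = 5 ≠ 0, so a unique intersection of the containing lines exists. Solution: t = 0, s = 4/5 — both in [0, 1], so the segments cross. Intersection point: (1, 1).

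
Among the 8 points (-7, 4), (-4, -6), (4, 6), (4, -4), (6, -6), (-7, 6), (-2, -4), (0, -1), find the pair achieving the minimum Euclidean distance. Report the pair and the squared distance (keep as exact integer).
Pair = ((-7, 4), (-7, 6)); squared distance = 4

Compute all C(8, 2) = 28 pairwise squared distances (x_i − x_j)² + (y_i − y_j)². The minimum is 4, attained by the pair ((-7, 4), (-7, 6)).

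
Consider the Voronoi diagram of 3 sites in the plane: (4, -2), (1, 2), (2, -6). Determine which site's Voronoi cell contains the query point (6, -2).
Nearest site = (4, -2)

The Voronoi cell of site s contains exactly those query points closer to s than to any other site. Compute squared distances from q = (6, -2) to each site:
  (4 − 6)² + (-2 − -2)² = 4
  (2 − 6)² + (-6 − -2)² = 32
  (1 − 6)² + (2 − -2)² = 41
Minimum is attained by (4, -2), so q lies in its Voronoi cell.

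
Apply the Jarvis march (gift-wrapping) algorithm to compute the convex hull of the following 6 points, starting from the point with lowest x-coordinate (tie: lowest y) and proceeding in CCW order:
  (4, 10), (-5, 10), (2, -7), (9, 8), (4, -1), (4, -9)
Hull (CCW) = [(-5, 10), (2, -7), (4, -9), (9, 8), (4, 10)]

Jarvis march: at each step, from the current hull vertex p, select the next vertex q as the point such that every other point lies strictly to the left of (or on) the directed line p → q. (Equivalently: for every other point r, the cross product (q − p) × (r − p) ≥ 0.)
Starting point (lowest x, tie lowest y): (-5, 10). Wrap until returning to start. Resulting hull: (-5, 10), (2, -7), (4, -9), (9, 8), (4, 10).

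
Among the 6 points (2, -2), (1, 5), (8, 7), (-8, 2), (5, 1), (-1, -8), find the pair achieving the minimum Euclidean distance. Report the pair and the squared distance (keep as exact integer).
Pair = ((2, -2), (5, 1)); squared distance = 18

Compute all C(6, 2) = 15 pairwise squared distances (x_i − x_j)² + (y_i − y_j)². The minimum is 18, attained by the pair ((2, -2), (5, 1)).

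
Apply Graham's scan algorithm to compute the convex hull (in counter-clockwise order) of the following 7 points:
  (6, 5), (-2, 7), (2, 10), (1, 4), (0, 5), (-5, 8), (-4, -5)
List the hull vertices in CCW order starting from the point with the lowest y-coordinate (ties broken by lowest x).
Hull (CCW) = [(-4, -5), (6, 5), (2, 10), (-5, 8)]

Graham scan procedure:
  1. Find the pivot p₀ = point with lowest y (tie → lowest x): (-4, -5).
  2. Sort the remaining points by polar angle around p₀.
  3. Walk through sorted points, maintaining a stack; pop the top while the last three entries make a non-left turn (cross product ≤ 0).
  4. Final stack is the convex hull in CCW order: (-4, -5), (6, 5), (2, 10), (-5, 8).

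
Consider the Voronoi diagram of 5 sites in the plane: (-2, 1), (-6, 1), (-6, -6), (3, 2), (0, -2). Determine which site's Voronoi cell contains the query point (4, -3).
Nearest site = (0, -2)

The Voronoi cell of site s contains exactly those query points closer to s than to any other site. Compute squared distances from q = (4, -3) to each site:
  (0 − 4)² + (-2 − -3)² = 17
  (3 − 4)² + (2 − -3)² = 26
  (-2 − 4)² + (1 − -3)² = 52
  (-6 − 4)² + (-6 − -3)² = 109
  (-6 − 4)² + (1 − -3)² = 116
Minimum is attained by (0, -2), so q lies in its Voronoi cell.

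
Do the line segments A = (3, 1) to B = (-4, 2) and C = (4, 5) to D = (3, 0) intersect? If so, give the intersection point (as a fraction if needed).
No (intersection of containing lines falls outside at least one segment)

Parametrize and solve: t = -1/36, s = 29/36. At least one of these is outside [0, 1], so the segments do not intersect.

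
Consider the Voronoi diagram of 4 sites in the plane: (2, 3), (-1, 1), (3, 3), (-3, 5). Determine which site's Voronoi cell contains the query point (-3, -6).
Nearest site = (-1, 1)

The Voronoi cell of site s contains exactly those query points closer to s than to any other site. Compute squared distances from q = (-3, -6) to each site:
  (-1 − -3)² + (1 − -6)² = 53
  (2 − -3)² + (3 − -6)² = 106
  (3 − -3)² + (3 − -6)² = 117
  (-3 − -3)² + (5 − -6)² = 121
Minimum is attained by (-1, 1), so q lies in its Voronoi cell.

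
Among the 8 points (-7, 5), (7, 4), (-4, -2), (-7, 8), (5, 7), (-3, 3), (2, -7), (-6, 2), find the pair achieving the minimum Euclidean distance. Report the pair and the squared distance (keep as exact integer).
Pair = ((-7, 5), (-7, 8)); squared distance = 9

Compute all C(8, 2) = 28 pairwise squared distances (x_i − x_j)² + (y_i − y_j)². The minimum is 9, attained by the pair ((-7, 5), (-7, 8)).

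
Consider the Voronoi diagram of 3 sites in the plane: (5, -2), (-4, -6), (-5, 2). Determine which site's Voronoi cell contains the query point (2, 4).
Nearest site = (5, -2)

The Voronoi cell of site s contains exactly those query points closer to s than to any other site. Compute squared distances from q = (2, 4) to each site:
  (5 − 2)² + (-2 − 4)² = 45
  (-5 − 2)² + (2 − 4)² = 53
  (-4 − 2)² + (-6 − 4)² = 136
Minimum is attained by (5, -2), so q lies in its Voronoi cell.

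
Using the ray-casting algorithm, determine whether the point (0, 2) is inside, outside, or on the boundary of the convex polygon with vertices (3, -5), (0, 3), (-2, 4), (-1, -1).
The point (0, 2) lies strictly inside the polygon

Cast a horizontal ray to the right from the query point and count how many polygon edges it crosses (each edge strictly once or zero times, handled with the usual half-open convention). 
Parity of crossings → odd ⇒ inside.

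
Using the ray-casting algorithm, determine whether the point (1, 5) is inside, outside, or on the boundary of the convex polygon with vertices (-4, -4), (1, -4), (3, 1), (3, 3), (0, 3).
The point (1, 5) lies strictly outside the polygon

Cast a horizontal ray to the right from the query point and count how many polygon edges it crosses (each edge strictly once or zero times, handled with the usual half-open convention). 
Parity of crossings → even ⇒ outside.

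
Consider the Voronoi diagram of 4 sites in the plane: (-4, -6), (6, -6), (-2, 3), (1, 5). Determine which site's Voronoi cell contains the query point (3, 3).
Nearest site = (1, 5)

The Voronoi cell of site s contains exactly those query points closer to s than to any other site. Compute squared distances from q = (3, 3) to each site:
  (1 − 3)² + (5 − 3)² = 8
  (-2 − 3)² + (3 − 3)² = 25
  (6 − 3)² + (-6 − 3)² = 90
  (-4 − 3)² + (-6 − 3)² = 130
Minimum is attained by (1, 5), so q lies in its Voronoi cell.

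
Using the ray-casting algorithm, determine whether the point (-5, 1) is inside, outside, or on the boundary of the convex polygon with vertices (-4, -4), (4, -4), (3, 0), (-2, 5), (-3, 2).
The point (-5, 1) lies strictly outside the polygon

Cast a horizontal ray to the right from the query point and count how many polygon edges it crosses (each edge strictly once or zero times, handled with the usual half-open convention). 
Parity of crossings → even ⇒ outside.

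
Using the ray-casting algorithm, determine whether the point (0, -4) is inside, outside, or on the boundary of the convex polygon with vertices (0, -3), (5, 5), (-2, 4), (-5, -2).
The point (0, -4) lies strictly outside the polygon

Cast a horizontal ray to the right from the query point and count how many polygon edges it crosses (each edge strictly once or zero times, handled with the usual half-open convention). 
Parity of crossings → even ⇒ outside.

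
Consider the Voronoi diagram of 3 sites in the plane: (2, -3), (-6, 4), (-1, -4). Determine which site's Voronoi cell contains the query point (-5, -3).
Nearest site = (-1, -4)

The Voronoi cell of site s contains exactly those query points closer to s than to any other site. Compute squared distances from q = (-5, -3) to each site:
  (-1 − -5)² + (-4 − -3)² = 17
  (2 − -5)² + (-3 − -3)² = 49
  (-6 − -5)² + (4 − -3)² = 50
Minimum is attained by (-1, -4), so q lies in its Voronoi cell.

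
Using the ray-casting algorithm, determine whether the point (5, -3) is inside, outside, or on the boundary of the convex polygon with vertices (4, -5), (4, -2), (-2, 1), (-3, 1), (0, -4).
The point (5, -3) lies strictly outside the polygon

Cast a horizontal ray to the right from the query point and count how many polygon edges it crosses (each edge strictly once or zero times, handled with the usual half-open convention). 
Parity of crossings → even ⇒ outside.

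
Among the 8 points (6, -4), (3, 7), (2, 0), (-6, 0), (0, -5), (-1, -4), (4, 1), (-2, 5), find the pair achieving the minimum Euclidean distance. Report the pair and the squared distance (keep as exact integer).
Pair = ((0, -5), (-1, -4)); squared distance = 2

Compute all C(8, 2) = 28 pairwise squared distances (x_i − x_j)² + (y_i − y_j)². The minimum is 2, attained by the pair ((0, -5), (-1, -4)).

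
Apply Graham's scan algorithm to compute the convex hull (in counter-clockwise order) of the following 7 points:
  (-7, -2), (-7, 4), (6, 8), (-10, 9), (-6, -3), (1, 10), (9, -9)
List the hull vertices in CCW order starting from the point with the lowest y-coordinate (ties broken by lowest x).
Hull (CCW) = [(9, -9), (6, 8), (1, 10), (-10, 9), (-7, -2), (-6, -3)]

Graham scan procedure:
  1. Find the pivot p₀ = point with lowest y (tie → lowest x): (9, -9).
  2. Sort the remaining points by polar angle around p₀.
  3. Walk through sorted points, maintaining a stack; pop the top while the last three entries make a non-left turn (cross product ≤ 0).
  4. Final stack is the convex hull in CCW order: (9, -9), (6, 8), (1, 10), (-10, 9), (-7, -2), (-6, -3).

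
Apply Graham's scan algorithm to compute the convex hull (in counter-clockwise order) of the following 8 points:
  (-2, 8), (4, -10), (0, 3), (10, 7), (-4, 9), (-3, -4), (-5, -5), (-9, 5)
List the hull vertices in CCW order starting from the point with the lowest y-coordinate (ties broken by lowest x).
Hull (CCW) = [(4, -10), (10, 7), (-4, 9), (-9, 5), (-5, -5)]

Graham scan procedure:
  1. Find the pivot p₀ = point with lowest y (tie → lowest x): (4, -10).
  2. Sort the remaining points by polar angle around p₀.
  3. Walk through sorted points, maintaining a stack; pop the top while the last three entries make a non-left turn (cross product ≤ 0).
  4. Final stack is the convex hull in CCW order: (4, -10), (10, 7), (-4, 9), (-9, 5), (-5, -5).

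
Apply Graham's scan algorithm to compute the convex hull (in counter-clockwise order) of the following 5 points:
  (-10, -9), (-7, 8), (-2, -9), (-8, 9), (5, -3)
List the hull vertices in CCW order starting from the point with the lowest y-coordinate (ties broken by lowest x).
Hull (CCW) = [(-10, -9), (-2, -9), (5, -3), (-8, 9)]

Graham scan procedure:
  1. Find the pivot p₀ = point with lowest y (tie → lowest x): (-10, -9).
  2. Sort the remaining points by polar angle around p₀.
  3. Walk through sorted points, maintaining a stack; pop the top while the last three entries make a non-left turn (cross product ≤ 0).
  4. Final stack is the convex hull in CCW order: (-10, -9), (-2, -9), (5, -3), (-8, 9).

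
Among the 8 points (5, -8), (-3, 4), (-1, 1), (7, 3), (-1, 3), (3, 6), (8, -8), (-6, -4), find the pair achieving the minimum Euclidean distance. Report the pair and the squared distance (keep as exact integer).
Pair = ((-1, 1), (-1, 3)); squared distance = 4

Compute all C(8, 2) = 28 pairwise squared distances (x_i − x_j)² + (y_i − y_j)². The minimum is 4, attained by the pair ((-1, 1), (-1, 3)).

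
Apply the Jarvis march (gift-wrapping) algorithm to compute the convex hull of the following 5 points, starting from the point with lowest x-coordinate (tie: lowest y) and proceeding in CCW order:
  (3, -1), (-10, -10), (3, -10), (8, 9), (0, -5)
Hull (CCW) = [(-10, -10), (3, -10), (8, 9)]

Jarvis march: at each step, from the current hull vertex p, select the next vertex q as the point such that every other point lies strictly to the left of (or on) the directed line p → q. (Equivalently: for every other point r, the cross product (q − p) × (r − p) ≥ 0.)
Starting point (lowest x, tie lowest y): (-10, -10). Wrap until returning to start. Resulting hull: (-10, -10), (3, -10), (8, 9).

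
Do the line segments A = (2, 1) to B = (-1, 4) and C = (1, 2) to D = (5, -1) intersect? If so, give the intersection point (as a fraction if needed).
Yes; intersection at (1, 2) (t = 1/3 on AB, s = 0 on CD)

Parametrize AB as A + t(B − A) = (2 + -3 t, 1 + 3 t) and CD as C + s(D − C) = (1 + 4 s, 2 + -3 s). Solve the linear system for (t, s). Determinant = 3 ≠ 0, so a unique intersection of the containing lines exists. Solution: t = 1/3, s = 0 — both in [0, 1], so the segments cross. Intersection point: (1, 2).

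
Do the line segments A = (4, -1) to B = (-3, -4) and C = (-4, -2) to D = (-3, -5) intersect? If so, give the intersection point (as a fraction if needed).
No (intersection of containing lines falls outside at least one segment)

Parametrize and solve: t = 25/24, s = 17/24. At least one of these is outside [0, 1], so the segments do not intersect.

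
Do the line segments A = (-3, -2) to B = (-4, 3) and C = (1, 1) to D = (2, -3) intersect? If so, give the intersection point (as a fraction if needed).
No (intersection of containing lines falls outside at least one segment)

Parametrize and solve: t = 19, s = -23. At least one of these is outside [0, 1], so the segments do not intersect.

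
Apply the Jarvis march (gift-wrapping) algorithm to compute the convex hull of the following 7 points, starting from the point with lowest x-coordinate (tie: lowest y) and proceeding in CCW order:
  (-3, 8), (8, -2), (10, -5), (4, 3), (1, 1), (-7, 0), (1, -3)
Hull (CCW) = [(-7, 0), (1, -3), (10, -5), (8, -2), (4, 3), (-3, 8)]

Jarvis march: at each step, from the current hull vertex p, select the next vertex q as the point such that every other point lies strictly to the left of (or on) the directed line p → q. (Equivalently: for every other point r, the cross product (q − p) × (r − p) ≥ 0.)
Starting point (lowest x, tie lowest y): (-7, 0). Wrap until returning to start. Resulting hull: (-7, 0), (1, -3), (10, -5), (8, -2), (4, 3), (-3, 8).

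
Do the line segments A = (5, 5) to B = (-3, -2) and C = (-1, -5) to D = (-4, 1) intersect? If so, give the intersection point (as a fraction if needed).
Yes; intersection at (-61/23, -39/23) (t = 22/23 on AB, s = 38/69 on CD)

Parametrize AB as A + t(B − A) = (5 + -8 t, 5 + -7 t) and CD as C + s(D − C) = (-1 + -3 s, -5 + 6 s). Solve the linear system for (t, s). Determinant = 69 ≠ 0, so a unique intersection of the containing lines exists. Solution: t = 22/23, s = 38/69 — both in [0, 1], so the segments cross. Intersection point: (-61/23, -39/23).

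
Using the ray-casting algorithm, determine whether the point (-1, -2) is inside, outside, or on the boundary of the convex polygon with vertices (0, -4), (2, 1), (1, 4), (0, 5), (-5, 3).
The point (-1, -2) lies strictly inside the polygon

Cast a horizontal ray to the right from the query point and count how many polygon edges it crosses (each edge strictly once or zero times, handled with the usual half-open convention). 
Parity of crossings → odd ⇒ inside.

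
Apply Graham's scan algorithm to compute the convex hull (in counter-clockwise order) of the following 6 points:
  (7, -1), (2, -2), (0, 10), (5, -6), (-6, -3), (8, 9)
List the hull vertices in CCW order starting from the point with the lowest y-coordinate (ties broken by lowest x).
Hull (CCW) = [(5, -6), (7, -1), (8, 9), (0, 10), (-6, -3)]

Graham scan procedure:
  1. Find the pivot p₀ = point with lowest y (tie → lowest x): (5, -6).
  2. Sort the remaining points by polar angle around p₀.
  3. Walk through sorted points, maintaining a stack; pop the top while the last three entries make a non-left turn (cross product ≤ 0).
  4. Final stack is the convex hull in CCW order: (5, -6), (7, -1), (8, 9), (0, 10), (-6, -3).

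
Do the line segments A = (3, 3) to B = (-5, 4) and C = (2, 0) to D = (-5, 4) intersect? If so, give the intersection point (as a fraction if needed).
Yes; intersection at (-5, 4) (t = 1 on AB, s = 1 on CD)

Parametrize AB as A + t(B − A) = (3 + -8 t, 3 + 1 t) and CD as C + s(D − C) = (2 + -7 s, 0 + 4 s). Solve the linear system for (t, s). Determinant = 25 ≠ 0, so a unique intersection of the containing lines exists. Solution: t = 1, s = 1 — both in [0, 1], so the segments cross. Intersection point: (-5, 4).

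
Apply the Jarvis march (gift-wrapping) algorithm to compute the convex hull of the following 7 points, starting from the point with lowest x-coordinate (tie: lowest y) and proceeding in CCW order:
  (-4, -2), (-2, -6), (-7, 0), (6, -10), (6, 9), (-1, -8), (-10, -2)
Hull (CCW) = [(-10, -2), (-1, -8), (6, -10), (6, 9)]

Jarvis march: at each step, from the current hull vertex p, select the next vertex q as the point such that every other point lies strictly to the left of (or on) the directed line p → q. (Equivalently: for every other point r, the cross product (q − p) × (r − p) ≥ 0.)
Starting point (lowest x, tie lowest y): (-10, -2). Wrap until returning to start. Resulting hull: (-10, -2), (-1, -8), (6, -10), (6, 9).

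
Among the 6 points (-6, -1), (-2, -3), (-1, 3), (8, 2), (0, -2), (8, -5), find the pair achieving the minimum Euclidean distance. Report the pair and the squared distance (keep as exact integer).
Pair = ((-2, -3), (0, -2)); squared distance = 5

Compute all C(6, 2) = 15 pairwise squared distances (x_i − x_j)² + (y_i − y_j)². The minimum is 5, attained by the pair ((-2, -3), (0, -2)).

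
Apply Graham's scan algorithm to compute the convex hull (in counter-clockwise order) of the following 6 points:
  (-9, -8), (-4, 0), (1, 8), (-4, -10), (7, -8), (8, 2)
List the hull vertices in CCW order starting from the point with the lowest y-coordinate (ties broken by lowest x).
Hull (CCW) = [(-4, -10), (7, -8), (8, 2), (1, 8), (-9, -8)]

Graham scan procedure:
  1. Find the pivot p₀ = point with lowest y (tie → lowest x): (-4, -10).
  2. Sort the remaining points by polar angle around p₀.
  3. Walk through sorted points, maintaining a stack; pop the top while the last three entries make a non-left turn (cross product ≤ 0).
  4. Final stack is the convex hull in CCW order: (-4, -10), (7, -8), (8, 2), (1, 8), (-9, -8).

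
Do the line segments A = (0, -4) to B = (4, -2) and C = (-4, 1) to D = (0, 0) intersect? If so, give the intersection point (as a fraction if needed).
No (intersection of containing lines falls outside at least one segment)

Parametrize and solve: t = 4/3, s = 7/3. At least one of these is outside [0, 1], so the segments do not intersect.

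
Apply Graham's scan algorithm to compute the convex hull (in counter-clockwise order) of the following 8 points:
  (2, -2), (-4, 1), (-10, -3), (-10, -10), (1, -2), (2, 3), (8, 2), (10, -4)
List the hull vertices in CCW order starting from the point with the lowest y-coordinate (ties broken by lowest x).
Hull (CCW) = [(-10, -10), (10, -4), (8, 2), (2, 3), (-4, 1), (-10, -3)]

Graham scan procedure:
  1. Find the pivot p₀ = point with lowest y (tie → lowest x): (-10, -10).
  2. Sort the remaining points by polar angle around p₀.
  3. Walk through sorted points, maintaining a stack; pop the top while the last three entries make a non-left turn (cross product ≤ 0).
  4. Final stack is the convex hull in CCW order: (-10, -10), (10, -4), (8, 2), (2, 3), (-4, 1), (-10, -3).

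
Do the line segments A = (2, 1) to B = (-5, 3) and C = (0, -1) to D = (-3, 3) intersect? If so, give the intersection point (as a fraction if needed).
Yes; intersection at (-27/11, 25/11) (t = 7/11 on AB, s = 9/11 on CD)

Parametrize AB as A + t(B − A) = (2 + -7 t, 1 + 2 t) and CD as C + s(D − C) = (0 + -3 s, -1 + 4 s). Solve the linear system for (t, s). Determinant = 22 ≠ 0, so a unique intersection of the containing lines exists. Solution: t = 7/11, s = 9/11 — both in [0, 1], so the segments cross. Intersection point: (-27/11, 25/11).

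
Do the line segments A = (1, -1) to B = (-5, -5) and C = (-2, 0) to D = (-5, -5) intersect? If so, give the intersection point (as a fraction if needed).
Yes; intersection at (-5, -5) (t = 1 on AB, s = 1 on CD)

Parametrize AB as A + t(B − A) = (1 + -6 t, -1 + -4 t) and CD as C + s(D − C) = (-2 + -3 s, 0 + -5 s). Solve the linear system for (t, s). Determinant = -18 ≠ 0, so a unique intersection of the containing lines exists. Solution: t = 1, s = 1 — both in [0, 1], so the segments cross. Intersection point: (-5, -5).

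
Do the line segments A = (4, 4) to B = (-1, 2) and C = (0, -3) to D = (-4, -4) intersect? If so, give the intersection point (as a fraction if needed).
No (intersection of containing lines falls outside at least one segment)

Parametrize and solve: t = 8, s = 9. At least one of these is outside [0, 1], so the segments do not intersect.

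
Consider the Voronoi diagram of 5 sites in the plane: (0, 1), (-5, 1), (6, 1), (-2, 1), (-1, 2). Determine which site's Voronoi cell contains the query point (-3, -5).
Nearest site = (-2, 1)

The Voronoi cell of site s contains exactly those query points closer to s than to any other site. Compute squared distances from q = (-3, -5) to each site:
  (-2 − -3)² + (1 − -5)² = 37
  (-5 − -3)² + (1 − -5)² = 40
  (0 − -3)² + (1 − -5)² = 45
  (-1 − -3)² + (2 − -5)² = 53
  (6 − -3)² + (1 − -5)² = 117
Minimum is attained by (-2, 1), so q lies in its Voronoi cell.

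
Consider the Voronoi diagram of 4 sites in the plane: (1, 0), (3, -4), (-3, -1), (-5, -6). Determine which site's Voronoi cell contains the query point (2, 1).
Nearest site = (1, 0)

The Voronoi cell of site s contains exactly those query points closer to s than to any other site. Compute squared distances from q = (2, 1) to each site:
  (1 − 2)² + (0 − 1)² = 2
  (3 − 2)² + (-4 − 1)² = 26
  (-3 − 2)² + (-1 − 1)² = 29
  (-5 − 2)² + (-6 − 1)² = 98
Minimum is attained by (1, 0), so q lies in its Voronoi cell.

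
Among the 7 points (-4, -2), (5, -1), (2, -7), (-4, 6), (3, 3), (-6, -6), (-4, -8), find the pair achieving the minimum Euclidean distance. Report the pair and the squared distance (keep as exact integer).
Pair = ((-6, -6), (-4, -8)); squared distance = 8

Compute all C(7, 2) = 21 pairwise squared distances (x_i − x_j)² + (y_i − y_j)². The minimum is 8, attained by the pair ((-6, -6), (-4, -8)).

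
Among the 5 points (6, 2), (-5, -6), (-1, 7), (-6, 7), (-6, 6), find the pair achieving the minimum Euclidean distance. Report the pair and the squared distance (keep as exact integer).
Pair = ((-6, 7), (-6, 6)); squared distance = 1

Compute all C(5, 2) = 10 pairwise squared distances (x_i − x_j)² + (y_i − y_j)². The minimum is 1, attained by the pair ((-6, 7), (-6, 6)).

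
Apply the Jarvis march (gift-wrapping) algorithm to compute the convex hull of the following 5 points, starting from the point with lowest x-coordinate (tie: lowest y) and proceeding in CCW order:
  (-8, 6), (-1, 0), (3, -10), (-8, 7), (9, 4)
Hull (CCW) = [(-8, 6), (3, -10), (9, 4), (-8, 7)]

Jarvis march: at each step, from the current hull vertex p, select the next vertex q as the point such that every other point lies strictly to the left of (or on) the directed line p → q. (Equivalently: for every other point r, the cross product (q − p) × (r − p) ≥ 0.)
Starting point (lowest x, tie lowest y): (-8, 6). Wrap until returning to start. Resulting hull: (-8, 6), (3, -10), (9, 4), (-8, 7).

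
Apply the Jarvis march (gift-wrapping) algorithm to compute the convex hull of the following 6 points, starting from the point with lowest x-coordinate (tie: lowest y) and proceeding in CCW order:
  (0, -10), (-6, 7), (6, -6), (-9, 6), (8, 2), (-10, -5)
Hull (CCW) = [(-10, -5), (0, -10), (6, -6), (8, 2), (-6, 7), (-9, 6)]

Jarvis march: at each step, from the current hull vertex p, select the next vertex q as the point such that every other point lies strictly to the left of (or on) the directed line p → q. (Equivalently: for every other point r, the cross product (q − p) × (r − p) ≥ 0.)
Starting point (lowest x, tie lowest y): (-10, -5). Wrap until returning to start. Resulting hull: (-10, -5), (0, -10), (6, -6), (8, 2), (-6, 7), (-9, 6).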